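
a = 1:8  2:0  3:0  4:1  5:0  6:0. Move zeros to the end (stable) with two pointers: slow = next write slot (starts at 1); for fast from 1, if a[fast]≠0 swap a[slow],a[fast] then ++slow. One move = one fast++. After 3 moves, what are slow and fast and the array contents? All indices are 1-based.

slow=1 fast=1: a[fast]=8≠0 swap→a[1]=8, slow++,fast++
slow=2 fast=2: a[fast]=0, fast++
slow=2 fast=3: a[fast]=0, fast++

slow=2, fast=4, a=[8, 0, 0, 1, 0, 0]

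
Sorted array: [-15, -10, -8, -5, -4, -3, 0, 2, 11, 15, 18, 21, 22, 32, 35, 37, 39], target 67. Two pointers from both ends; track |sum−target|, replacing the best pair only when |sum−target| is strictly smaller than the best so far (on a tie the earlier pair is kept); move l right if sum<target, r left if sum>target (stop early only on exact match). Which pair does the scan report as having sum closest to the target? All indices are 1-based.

[1,17] -15+39=24 d=43 * → l++
[2,17] -10+39=29 d=38 * → l++
[3,17] -8+39=31 d=36 * → l++
[4,17] -5+39=34 d=33 * → l++
[5,17] -4+39=35 d=32 * → l++
[6,17] -3+39=36 d=31 * → l++
[7,17] 0+39=39 d=28 * → l++
[8,17] 2+39=41 d=26 * → l++
[9,17] 11+39=50 d=17 * → l++
[10,17] 15+39=54 d=13 * → l++
[11,17] 18+39=57 d=10 * → l++
[12,17] 21+39=60 d=7 * → l++
[13,17] 22+39=61 d=6 * → l++
[14,17] 32+39=71 d=4 * → r--
[14,16] 32+37=69 d=2 * → r--
[14,15] 32+35=67 d=0 * → stop

pair (32, 35) with sum 67 (|Δ|=0)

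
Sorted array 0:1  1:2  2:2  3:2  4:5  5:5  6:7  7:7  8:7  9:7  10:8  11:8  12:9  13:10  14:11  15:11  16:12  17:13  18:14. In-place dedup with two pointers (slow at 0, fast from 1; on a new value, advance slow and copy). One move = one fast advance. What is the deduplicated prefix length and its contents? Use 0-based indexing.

slow=0 fast=1: a[fast]=2≠a[slow]=1 write a[1]=2, slow++,fast++
slow=1 fast=2: a[fast]=2=a[slow] dup, fast++
slow=1 fast=3: a[fast]=2=a[slow] dup, fast++
slow=1 fast=4: a[fast]=5≠a[slow]=2 write a[2]=5, slow++,fast++
slow=2 fast=5: a[fast]=5=a[slow] dup, fast++
slow=2 fast=6: a[fast]=7≠a[slow]=5 write a[3]=7, slow++,fast++
slow=3 fast=7: a[fast]=7=a[slow] dup, fast++
slow=3 fast=8: a[fast]=7=a[slow] dup, fast++
slow=3 fast=9: a[fast]=7=a[slow] dup, fast++
slow=3 fast=10: a[fast]=8≠a[slow]=7 write a[4]=8, slow++,fast++
slow=4 fast=11: a[fast]=8=a[slow] dup, fast++
slow=4 fast=12: a[fast]=9≠a[slow]=8 write a[5]=9, slow++,fast++
slow=5 fast=13: a[fast]=10≠a[slow]=9 write a[6]=10, slow++,fast++
slow=6 fast=14: a[fast]=11≠a[slow]=10 write a[7]=11, slow++,fast++
slow=7 fast=15: a[fast]=11=a[slow] dup, fast++
slow=7 fast=16: a[fast]=12≠a[slow]=11 write a[8]=12, slow++,fast++
slow=8 fast=17: a[fast]=13≠a[slow]=12 write a[9]=13, slow++,fast++
slow=9 fast=18: a[fast]=14≠a[slow]=13 write a[10]=14, slow++,fast++

length 11; prefix = [1, 2, 5, 7, 8, 9, 10, 11, 12, 13, 14]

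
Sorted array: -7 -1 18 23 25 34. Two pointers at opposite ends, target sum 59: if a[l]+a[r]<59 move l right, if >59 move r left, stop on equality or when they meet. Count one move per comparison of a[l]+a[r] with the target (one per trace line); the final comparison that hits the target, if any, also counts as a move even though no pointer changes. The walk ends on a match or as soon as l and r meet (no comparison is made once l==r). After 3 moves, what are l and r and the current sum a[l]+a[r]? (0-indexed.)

l=3, r=5, sum=57

[0,5] -7+34=27 <59 → l++
[1,5] -1+34=33 <59 → l++
[2,5] 18+34=52 <59 → l++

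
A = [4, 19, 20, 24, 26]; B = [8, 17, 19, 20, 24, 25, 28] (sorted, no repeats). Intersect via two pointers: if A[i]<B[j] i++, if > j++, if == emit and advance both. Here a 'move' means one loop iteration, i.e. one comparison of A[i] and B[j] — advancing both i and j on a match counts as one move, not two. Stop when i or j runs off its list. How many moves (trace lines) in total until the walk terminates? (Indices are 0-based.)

8 moves

i=0 j=0: 4<8, i++
i=1 j=0: 19>8, j++
i=1 j=1: 19>17, j++
i=1 j=2: 19==19 emit, i++,j++
i=2 j=3: 20==20 emit, i++,j++
i=3 j=4: 24==24 emit, i++,j++
i=4 j=5: 26>25, j++
i=4 j=6: 26<28, i++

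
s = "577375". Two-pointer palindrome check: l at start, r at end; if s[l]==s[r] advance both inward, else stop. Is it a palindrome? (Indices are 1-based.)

l=1 r=6: '5'=='5', l++,r--
l=2 r=5: '7'=='7', l++,r--
l=3 r=4: '7'!='3', stop

not a palindrome (mismatch at 3,4)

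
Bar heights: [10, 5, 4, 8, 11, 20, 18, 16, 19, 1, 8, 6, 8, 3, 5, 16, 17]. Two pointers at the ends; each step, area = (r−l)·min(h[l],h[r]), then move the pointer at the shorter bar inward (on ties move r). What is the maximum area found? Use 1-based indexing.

max area = 187

[1,17] min(10,17)*16=160 best=160 * → l++
[2,17] min(5,17)*15=75 best=160 → l++
[3,17] min(4,17)*14=56 best=160 → l++
[4,17] min(8,17)*13=104 best=160 → l++
[5,17] min(11,17)*12=132 best=160 → l++
[6,17] min(20,17)*11=187 best=187 * → r--
[6,16] min(20,16)*10=160 best=187 → r--
[6,15] min(20,5)*9=45 best=187 → r--
[6,14] min(20,3)*8=24 best=187 → r--
[6,13] min(20,8)*7=56 best=187 → r--
[6,12] min(20,6)*6=36 best=187 → r--
[6,11] min(20,8)*5=40 best=187 → r--
[6,10] min(20,1)*4=4 best=187 → r--
[6,9] min(20,19)*3=57 best=187 → r--
[6,8] min(20,16)*2=32 best=187 → r--
[6,7] min(20,18)*1=18 best=187 → r--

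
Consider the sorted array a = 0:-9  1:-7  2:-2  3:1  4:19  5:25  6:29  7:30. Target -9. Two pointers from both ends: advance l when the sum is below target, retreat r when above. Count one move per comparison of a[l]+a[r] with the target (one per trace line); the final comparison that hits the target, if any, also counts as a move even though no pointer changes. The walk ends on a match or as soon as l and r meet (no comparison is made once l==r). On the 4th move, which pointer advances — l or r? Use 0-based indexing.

l=0 r=7: -9+30=21 >-9, r--
l=0 r=6: -9+29=20 >-9, r--
l=0 r=5: -9+25=16 >-9, r--
l=0 r=4: -9+19=10 >-9, r--

r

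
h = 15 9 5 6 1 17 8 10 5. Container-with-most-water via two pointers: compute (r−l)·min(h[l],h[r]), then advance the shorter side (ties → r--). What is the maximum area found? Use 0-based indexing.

max area = 75

l=0 r=8: min(15,5)*8=40 best=40 *, r--
l=0 r=7: min(15,10)*7=70 best=70 *, r--
l=0 r=6: min(15,8)*6=48 best=70, r--
l=0 r=5: min(15,17)*5=75 best=75 *, l++
l=1 r=5: min(9,17)*4=36 best=75, l++
l=2 r=5: min(5,17)*3=15 best=75, l++
l=3 r=5: min(6,17)*2=12 best=75, l++
l=4 r=5: min(1,17)*1=1 best=75, l++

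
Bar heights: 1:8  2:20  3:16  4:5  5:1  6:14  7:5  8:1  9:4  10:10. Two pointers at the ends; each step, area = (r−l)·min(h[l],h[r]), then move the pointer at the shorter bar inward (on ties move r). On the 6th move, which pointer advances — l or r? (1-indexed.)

[1,10] min(8,10)*9=72 best=72 * → l++
[2,10] min(20,10)*8=80 best=80 * → r--
[2,9] min(20,4)*7=28 best=80 → r--
[2,8] min(20,1)*6=6 best=80 → r--
[2,7] min(20,5)*5=25 best=80 → r--
[2,6] min(20,14)*4=56 best=80 → r--

r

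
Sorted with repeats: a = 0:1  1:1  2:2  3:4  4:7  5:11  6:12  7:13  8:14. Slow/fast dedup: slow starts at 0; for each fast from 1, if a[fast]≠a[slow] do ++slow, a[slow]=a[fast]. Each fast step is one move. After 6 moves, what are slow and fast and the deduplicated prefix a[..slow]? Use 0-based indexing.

slow=5, fast=7, prefix=[1, 2, 4, 7, 11, 12]

(s=0,f=1) a[fast]=1=a[slow] dup → fast++
(s=0,f=2) a[fast]=2≠a[slow]=1 write a[1]=2 → slow++,fast++
(s=1,f=3) a[fast]=4≠a[slow]=2 write a[2]=4 → slow++,fast++
(s=2,f=4) a[fast]=7≠a[slow]=4 write a[3]=7 → slow++,fast++
(s=3,f=5) a[fast]=11≠a[slow]=7 write a[4]=11 → slow++,fast++
(s=4,f=6) a[fast]=12≠a[slow]=11 write a[5]=12 → slow++,fast++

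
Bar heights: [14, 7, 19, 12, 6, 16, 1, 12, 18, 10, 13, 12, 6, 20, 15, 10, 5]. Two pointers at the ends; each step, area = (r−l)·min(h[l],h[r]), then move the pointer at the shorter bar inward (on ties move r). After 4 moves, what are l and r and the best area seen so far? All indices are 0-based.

l=2, r=14, best area=196

[0,16] min(14,5)*16=80 best=80 * → r--
[0,15] min(14,10)*15=150 best=150 * → r--
[0,14] min(14,15)*14=196 best=196 * → l++
[1,14] min(7,15)*13=91 best=196 → l++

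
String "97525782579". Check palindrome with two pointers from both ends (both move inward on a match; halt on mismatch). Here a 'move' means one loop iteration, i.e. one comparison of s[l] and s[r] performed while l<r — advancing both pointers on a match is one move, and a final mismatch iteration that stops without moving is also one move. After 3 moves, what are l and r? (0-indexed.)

[0,10] '9'=='9' → l++,r--
[1,9] '7'=='7' → l++,r--
[2,8] '5'=='5' → l++,r--

l=3, r=7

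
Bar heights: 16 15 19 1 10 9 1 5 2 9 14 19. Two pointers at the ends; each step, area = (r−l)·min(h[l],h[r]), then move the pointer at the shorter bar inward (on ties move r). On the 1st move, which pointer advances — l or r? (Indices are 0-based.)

l=0 r=11: min(16,19)*11=176 best=176 *, l++

l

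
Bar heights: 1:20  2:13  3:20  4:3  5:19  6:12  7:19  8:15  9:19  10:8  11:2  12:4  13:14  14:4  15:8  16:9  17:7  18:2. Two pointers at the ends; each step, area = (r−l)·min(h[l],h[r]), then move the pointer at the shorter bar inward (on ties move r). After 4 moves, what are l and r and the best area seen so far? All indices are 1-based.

l=1 r=18: min(20,2)*17=34 best=34 *, r--
l=1 r=17: min(20,7)*16=112 best=112 *, r--
l=1 r=16: min(20,9)*15=135 best=135 *, r--
l=1 r=15: min(20,8)*14=112 best=135, r--

l=1, r=14, best area=135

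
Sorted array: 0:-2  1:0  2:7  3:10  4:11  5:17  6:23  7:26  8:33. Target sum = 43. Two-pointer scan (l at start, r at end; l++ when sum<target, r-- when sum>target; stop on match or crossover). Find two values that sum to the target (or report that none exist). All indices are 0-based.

[0,8] -2+33=31 <43 → l++
[1,8] 0+33=33 <43 → l++
[2,8] 7+33=40 <43 → l++
[3,8] 10+33=43 → found

(10, 33)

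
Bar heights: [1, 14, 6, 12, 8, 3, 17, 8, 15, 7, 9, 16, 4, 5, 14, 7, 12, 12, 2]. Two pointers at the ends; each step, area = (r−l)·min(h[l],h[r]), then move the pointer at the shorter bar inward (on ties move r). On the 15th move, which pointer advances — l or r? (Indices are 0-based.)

[0,18] min(1,2)*18=18 best=18 * → l++
[1,18] min(14,2)*17=34 best=34 * → r--
[1,17] min(14,12)*16=192 best=192 * → r--
[1,16] min(14,12)*15=180 best=192 → r--
[1,15] min(14,7)*14=98 best=192 → r--
[1,14] min(14,14)*13=182 best=192 → r--
[1,13] min(14,5)*12=60 best=192 → r--
[1,12] min(14,4)*11=44 best=192 → r--
[1,11] min(14,16)*10=140 best=192 → l++
[2,11] min(6,16)*9=54 best=192 → l++
[3,11] min(12,16)*8=96 best=192 → l++
[4,11] min(8,16)*7=56 best=192 → l++
[5,11] min(3,16)*6=18 best=192 → l++
[6,11] min(17,16)*5=80 best=192 → r--
[6,10] min(17,9)*4=36 best=192 → r--

r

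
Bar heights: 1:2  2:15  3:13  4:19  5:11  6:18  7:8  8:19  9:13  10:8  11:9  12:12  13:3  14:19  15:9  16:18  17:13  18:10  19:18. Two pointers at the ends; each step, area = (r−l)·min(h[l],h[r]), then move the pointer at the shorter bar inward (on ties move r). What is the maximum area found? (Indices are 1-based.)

l=1 r=19: min(2,18)*18=36 best=36 *, l++
l=2 r=19: min(15,18)*17=255 best=255 *, l++
l=3 r=19: min(13,18)*16=208 best=255, l++
l=4 r=19: min(19,18)*15=270 best=270 *, r--
l=4 r=18: min(19,10)*14=140 best=270, r--
l=4 r=17: min(19,13)*13=169 best=270, r--
l=4 r=16: min(19,18)*12=216 best=270, r--
l=4 r=15: min(19,9)*11=99 best=270, r--
l=4 r=14: min(19,19)*10=190 best=270, r--
l=4 r=13: min(19,3)*9=27 best=270, r--
l=4 r=12: min(19,12)*8=96 best=270, r--
l=4 r=11: min(19,9)*7=63 best=270, r--
l=4 r=10: min(19,8)*6=48 best=270, r--
l=4 r=9: min(19,13)*5=65 best=270, r--
l=4 r=8: min(19,19)*4=76 best=270, r--
l=4 r=7: min(19,8)*3=24 best=270, r--
l=4 r=6: min(19,18)*2=36 best=270, r--
l=4 r=5: min(19,11)*1=11 best=270, r--

max area = 270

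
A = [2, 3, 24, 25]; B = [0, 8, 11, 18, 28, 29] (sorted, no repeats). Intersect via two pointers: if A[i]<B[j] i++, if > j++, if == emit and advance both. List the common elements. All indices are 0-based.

intersection = []

[i=0,j=0] 2>0 → j++
[i=0,j=1] 2<8 → i++
[i=1,j=1] 3<8 → i++
[i=2,j=1] 24>8 → j++
[i=2,j=2] 24>11 → j++
[i=2,j=3] 24>18 → j++
[i=2,j=4] 24<28 → i++
[i=3,j=4] 25<28 → i++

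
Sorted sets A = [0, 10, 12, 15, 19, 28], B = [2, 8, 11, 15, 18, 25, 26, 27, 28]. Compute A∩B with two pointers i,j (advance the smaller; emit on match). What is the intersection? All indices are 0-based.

i=0 j=0: 0<2, i++
i=1 j=0: 10>2, j++
i=1 j=1: 10>8, j++
i=1 j=2: 10<11, i++
i=2 j=2: 12>11, j++
i=2 j=3: 12<15, i++
i=3 j=3: 15==15 emit, i++,j++
i=4 j=4: 19>18, j++
i=4 j=5: 19<25, i++
i=5 j=5: 28>25, j++
i=5 j=6: 28>26, j++
i=5 j=7: 28>27, j++
i=5 j=8: 28==28 emit, i++,j++

intersection = [15, 28]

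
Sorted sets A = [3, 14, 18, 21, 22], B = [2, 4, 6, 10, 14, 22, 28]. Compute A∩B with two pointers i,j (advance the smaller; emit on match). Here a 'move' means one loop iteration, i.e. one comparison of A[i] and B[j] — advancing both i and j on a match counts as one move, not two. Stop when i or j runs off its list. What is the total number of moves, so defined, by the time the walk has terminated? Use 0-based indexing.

[i=0,j=0] 3>2 → j++
[i=0,j=1] 3<4 → i++
[i=1,j=1] 14>4 → j++
[i=1,j=2] 14>6 → j++
[i=1,j=3] 14>10 → j++
[i=1,j=4] 14==14 emit → i++,j++
[i=2,j=5] 18<22 → i++
[i=3,j=5] 21<22 → i++
[i=4,j=5] 22==22 emit → i++,j++

9 moves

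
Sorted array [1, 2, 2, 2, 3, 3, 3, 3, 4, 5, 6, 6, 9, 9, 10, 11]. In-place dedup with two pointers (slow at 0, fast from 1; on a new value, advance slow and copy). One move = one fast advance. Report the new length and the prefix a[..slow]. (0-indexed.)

length 9; prefix = [1, 2, 3, 4, 5, 6, 9, 10, 11]

slow=0 fast=1: a[fast]=2≠a[slow]=1 write a[1]=2, slow++,fast++
slow=1 fast=2: a[fast]=2=a[slow] dup, fast++
slow=1 fast=3: a[fast]=2=a[slow] dup, fast++
slow=1 fast=4: a[fast]=3≠a[slow]=2 write a[2]=3, slow++,fast++
slow=2 fast=5: a[fast]=3=a[slow] dup, fast++
slow=2 fast=6: a[fast]=3=a[slow] dup, fast++
slow=2 fast=7: a[fast]=3=a[slow] dup, fast++
slow=2 fast=8: a[fast]=4≠a[slow]=3 write a[3]=4, slow++,fast++
slow=3 fast=9: a[fast]=5≠a[slow]=4 write a[4]=5, slow++,fast++
slow=4 fast=10: a[fast]=6≠a[slow]=5 write a[5]=6, slow++,fast++
slow=5 fast=11: a[fast]=6=a[slow] dup, fast++
slow=5 fast=12: a[fast]=9≠a[slow]=6 write a[6]=9, slow++,fast++
slow=6 fast=13: a[fast]=9=a[slow] dup, fast++
slow=6 fast=14: a[fast]=10≠a[slow]=9 write a[7]=10, slow++,fast++
slow=7 fast=15: a[fast]=11≠a[slow]=10 write a[8]=11, slow++,fast++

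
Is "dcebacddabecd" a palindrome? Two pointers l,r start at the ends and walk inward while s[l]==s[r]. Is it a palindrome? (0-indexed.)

not a palindrome (mismatch at 5,7)

l=0 r=12: 'd'=='d', l++,r--
l=1 r=11: 'c'=='c', l++,r--
l=2 r=10: 'e'=='e', l++,r--
l=3 r=9: 'b'=='b', l++,r--
l=4 r=8: 'a'=='a', l++,r--
l=5 r=7: 'c'!='d', stop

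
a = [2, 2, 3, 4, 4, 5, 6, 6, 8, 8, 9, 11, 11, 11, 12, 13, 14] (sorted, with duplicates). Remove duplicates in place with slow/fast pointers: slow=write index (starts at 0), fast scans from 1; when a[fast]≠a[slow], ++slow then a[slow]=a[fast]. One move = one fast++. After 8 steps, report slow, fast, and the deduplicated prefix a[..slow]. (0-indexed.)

slow=5, fast=9, prefix=[2, 3, 4, 5, 6, 8]

(s=0,f=1) a[fast]=2=a[slow] dup → fast++
(s=0,f=2) a[fast]=3≠a[slow]=2 write a[1]=3 → slow++,fast++
(s=1,f=3) a[fast]=4≠a[slow]=3 write a[2]=4 → slow++,fast++
(s=2,f=4) a[fast]=4=a[slow] dup → fast++
(s=2,f=5) a[fast]=5≠a[slow]=4 write a[3]=5 → slow++,fast++
(s=3,f=6) a[fast]=6≠a[slow]=5 write a[4]=6 → slow++,fast++
(s=4,f=7) a[fast]=6=a[slow] dup → fast++
(s=4,f=8) a[fast]=8≠a[slow]=6 write a[5]=8 → slow++,fast++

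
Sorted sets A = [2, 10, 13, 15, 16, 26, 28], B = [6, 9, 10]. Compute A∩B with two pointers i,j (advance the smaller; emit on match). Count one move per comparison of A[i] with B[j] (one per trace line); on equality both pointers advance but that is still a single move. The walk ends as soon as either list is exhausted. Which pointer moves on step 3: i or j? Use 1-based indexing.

i=1 j=1: 2<6, i++
i=2 j=1: 10>6, j++
i=2 j=2: 10>9, j++

j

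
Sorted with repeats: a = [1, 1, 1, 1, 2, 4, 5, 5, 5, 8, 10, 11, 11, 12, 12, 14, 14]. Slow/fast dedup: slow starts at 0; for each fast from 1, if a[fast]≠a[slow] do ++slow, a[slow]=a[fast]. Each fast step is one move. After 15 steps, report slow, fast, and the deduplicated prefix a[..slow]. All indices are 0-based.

slow=8, fast=16, prefix=[1, 2, 4, 5, 8, 10, 11, 12, 14]

slow=0 fast=1: a[fast]=1=a[slow] dup, fast++
slow=0 fast=2: a[fast]=1=a[slow] dup, fast++
slow=0 fast=3: a[fast]=1=a[slow] dup, fast++
slow=0 fast=4: a[fast]=2≠a[slow]=1 write a[1]=2, slow++,fast++
slow=1 fast=5: a[fast]=4≠a[slow]=2 write a[2]=4, slow++,fast++
slow=2 fast=6: a[fast]=5≠a[slow]=4 write a[3]=5, slow++,fast++
slow=3 fast=7: a[fast]=5=a[slow] dup, fast++
slow=3 fast=8: a[fast]=5=a[slow] dup, fast++
slow=3 fast=9: a[fast]=8≠a[slow]=5 write a[4]=8, slow++,fast++
slow=4 fast=10: a[fast]=10≠a[slow]=8 write a[5]=10, slow++,fast++
slow=5 fast=11: a[fast]=11≠a[slow]=10 write a[6]=11, slow++,fast++
slow=6 fast=12: a[fast]=11=a[slow] dup, fast++
slow=6 fast=13: a[fast]=12≠a[slow]=11 write a[7]=12, slow++,fast++
slow=7 fast=14: a[fast]=12=a[slow] dup, fast++
slow=7 fast=15: a[fast]=14≠a[slow]=12 write a[8]=14, slow++,fast++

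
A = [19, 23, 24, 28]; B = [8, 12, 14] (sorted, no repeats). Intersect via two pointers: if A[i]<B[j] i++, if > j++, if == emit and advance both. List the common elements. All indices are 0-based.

intersection = []

[i=0,j=0] 19>8 → j++
[i=0,j=1] 19>12 → j++
[i=0,j=2] 19>14 → j++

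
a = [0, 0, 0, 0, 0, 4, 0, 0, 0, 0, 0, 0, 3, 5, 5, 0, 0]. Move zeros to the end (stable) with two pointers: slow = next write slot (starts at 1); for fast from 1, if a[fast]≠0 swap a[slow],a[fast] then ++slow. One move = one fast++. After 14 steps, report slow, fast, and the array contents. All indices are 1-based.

(s=1,f=1) a[fast]=0 → fast++
(s=1,f=2) a[fast]=0 → fast++
(s=1,f=3) a[fast]=0 → fast++
(s=1,f=4) a[fast]=0 → fast++
(s=1,f=5) a[fast]=0 → fast++
(s=1,f=6) a[fast]=4≠0 swap→a[1]=4 → slow++,fast++
(s=2,f=7) a[fast]=0 → fast++
(s=2,f=8) a[fast]=0 → fast++
(s=2,f=9) a[fast]=0 → fast++
(s=2,f=10) a[fast]=0 → fast++
(s=2,f=11) a[fast]=0 → fast++
(s=2,f=12) a[fast]=0 → fast++
(s=2,f=13) a[fast]=3≠0 swap→a[2]=3 → slow++,fast++
(s=3,f=14) a[fast]=5≠0 swap→a[3]=5 → slow++,fast++

slow=4, fast=15, a=[4, 3, 5, 0, 0, 0, 0, 0, 0, 0, 0, 0, 0, 0, 5, 0, 0]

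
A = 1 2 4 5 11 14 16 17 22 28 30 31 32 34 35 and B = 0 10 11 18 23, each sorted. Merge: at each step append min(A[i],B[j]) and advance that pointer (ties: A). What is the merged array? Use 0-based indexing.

i=0 j=0: A[i]=1>B[j]=0 take 0, j++
i=0 j=1: A[i]=1<=B[j]=10 take 1, i++
i=1 j=1: A[i]=2<=B[j]=10 take 2, i++
i=2 j=1: A[i]=4<=B[j]=10 take 4, i++
i=3 j=1: A[i]=5<=B[j]=10 take 5, i++
i=4 j=1: A[i]=11>B[j]=10 take 10, j++
i=4 j=2: A[i]=11<=B[j]=11 take 11, i++
i=5 j=2: A[i]=14>B[j]=11 take 11, j++
i=5 j=3: A[i]=14<=B[j]=18 take 14, i++
i=6 j=3: A[i]=16<=B[j]=18 take 16, i++
i=7 j=3: A[i]=17<=B[j]=18 take 17, i++
i=8 j=3: A[i]=22>B[j]=18 take 18, j++
i=8 j=4: A[i]=22<=B[j]=23 take 22, i++
i=9 j=4: A[i]=28>B[j]=23 take 23, j++
i=9 j=5: B done, take A[i]=28, i++
i=10 j=5: B done, take A[i]=30, i++
i=11 j=5: B done, take A[i]=31, i++
i=12 j=5: B done, take A[i]=32, i++
i=13 j=5: B done, take A[i]=34, i++
i=14 j=5: B done, take A[i]=35, i++

[0, 1, 2, 4, 5, 10, 11, 11, 14, 16, 17, 18, 22, 23, 28, 30, 31, 32, 34, 35]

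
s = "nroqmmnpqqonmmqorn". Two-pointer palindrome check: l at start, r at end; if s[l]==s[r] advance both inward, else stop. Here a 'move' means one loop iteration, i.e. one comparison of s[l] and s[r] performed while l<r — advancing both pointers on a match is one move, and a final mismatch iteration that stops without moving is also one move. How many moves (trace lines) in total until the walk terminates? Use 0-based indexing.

l=0 r=17: 'n'=='n', l++,r--
l=1 r=16: 'r'=='r', l++,r--
l=2 r=15: 'o'=='o', l++,r--
l=3 r=14: 'q'=='q', l++,r--
l=4 r=13: 'm'=='m', l++,r--
l=5 r=12: 'm'=='m', l++,r--
l=6 r=11: 'n'=='n', l++,r--
l=7 r=10: 'p'!='o', stop

8 moves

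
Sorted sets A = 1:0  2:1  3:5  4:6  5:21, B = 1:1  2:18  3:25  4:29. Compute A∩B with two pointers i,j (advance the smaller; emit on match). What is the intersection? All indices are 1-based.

[i=1,j=1] 0<1 → i++
[i=2,j=1] 1==1 emit → i++,j++
[i=3,j=2] 5<18 → i++
[i=4,j=2] 6<18 → i++
[i=5,j=2] 21>18 → j++
[i=5,j=3] 21<25 → i++

intersection = [1]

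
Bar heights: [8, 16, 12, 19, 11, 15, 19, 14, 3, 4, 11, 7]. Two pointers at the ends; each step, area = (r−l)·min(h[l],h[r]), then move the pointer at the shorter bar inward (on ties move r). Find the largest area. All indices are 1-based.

[1,12] min(8,7)*11=77 best=77 * → r--
[1,11] min(8,11)*10=80 best=80 * → l++
[2,11] min(16,11)*9=99 best=99 * → r--
[2,10] min(16,4)*8=32 best=99 → r--
[2,9] min(16,3)*7=21 best=99 → r--
[2,8] min(16,14)*6=84 best=99 → r--
[2,7] min(16,19)*5=80 best=99 → l++
[3,7] min(12,19)*4=48 best=99 → l++
[4,7] min(19,19)*3=57 best=99 → r--
[4,6] min(19,15)*2=30 best=99 → r--
[4,5] min(19,11)*1=11 best=99 → r--

max area = 99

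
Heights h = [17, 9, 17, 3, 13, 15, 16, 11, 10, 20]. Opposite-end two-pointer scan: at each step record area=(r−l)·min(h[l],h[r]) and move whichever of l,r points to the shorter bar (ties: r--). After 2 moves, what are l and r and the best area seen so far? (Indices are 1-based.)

l=3, r=10, best area=153

l=1 r=10: min(17,20)*9=153 best=153 *, l++
l=2 r=10: min(9,20)*8=72 best=153, l++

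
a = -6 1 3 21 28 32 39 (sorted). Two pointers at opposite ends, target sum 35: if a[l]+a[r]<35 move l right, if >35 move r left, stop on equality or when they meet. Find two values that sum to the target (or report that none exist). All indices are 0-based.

[0,6] -6+39=33 <35 → l++
[1,6] 1+39=40 >35 → r--
[1,5] 1+32=33 <35 → l++
[2,5] 3+32=35 → found

(3, 32)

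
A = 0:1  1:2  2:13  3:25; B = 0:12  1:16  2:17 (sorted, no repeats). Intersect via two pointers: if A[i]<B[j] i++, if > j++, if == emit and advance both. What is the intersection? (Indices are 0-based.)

[i=0,j=0] 1<12 → i++
[i=1,j=0] 2<12 → i++
[i=2,j=0] 13>12 → j++
[i=2,j=1] 13<16 → i++
[i=3,j=1] 25>16 → j++
[i=3,j=2] 25>17 → j++

intersection = []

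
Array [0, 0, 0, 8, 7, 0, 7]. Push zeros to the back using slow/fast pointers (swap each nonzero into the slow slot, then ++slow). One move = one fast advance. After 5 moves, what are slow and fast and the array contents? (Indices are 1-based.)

slow=3, fast=6, a=[8, 7, 0, 0, 0, 0, 7]

slow=1 fast=1: a[fast]=0, fast++
slow=1 fast=2: a[fast]=0, fast++
slow=1 fast=3: a[fast]=0, fast++
slow=1 fast=4: a[fast]=8≠0 swap→a[1]=8, slow++,fast++
slow=2 fast=5: a[fast]=7≠0 swap→a[2]=7, slow++,fast++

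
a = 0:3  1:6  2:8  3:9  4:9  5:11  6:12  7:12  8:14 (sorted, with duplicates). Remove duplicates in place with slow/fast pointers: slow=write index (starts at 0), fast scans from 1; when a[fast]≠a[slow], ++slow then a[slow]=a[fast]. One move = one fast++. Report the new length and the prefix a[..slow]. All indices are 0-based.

length 7; prefix = [3, 6, 8, 9, 11, 12, 14]

(s=0,f=1) a[fast]=6≠a[slow]=3 write a[1]=6 → slow++,fast++
(s=1,f=2) a[fast]=8≠a[slow]=6 write a[2]=8 → slow++,fast++
(s=2,f=3) a[fast]=9≠a[slow]=8 write a[3]=9 → slow++,fast++
(s=3,f=4) a[fast]=9=a[slow] dup → fast++
(s=3,f=5) a[fast]=11≠a[slow]=9 write a[4]=11 → slow++,fast++
(s=4,f=6) a[fast]=12≠a[slow]=11 write a[5]=12 → slow++,fast++
(s=5,f=7) a[fast]=12=a[slow] dup → fast++
(s=5,f=8) a[fast]=14≠a[slow]=12 write a[6]=14 → slow++,fast++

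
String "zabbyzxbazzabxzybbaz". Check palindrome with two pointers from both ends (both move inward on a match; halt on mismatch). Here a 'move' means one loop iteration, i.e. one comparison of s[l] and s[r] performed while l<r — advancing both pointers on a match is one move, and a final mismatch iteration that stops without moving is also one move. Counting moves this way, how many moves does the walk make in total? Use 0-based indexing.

[0,19] 'z'=='z' → l++,r--
[1,18] 'a'=='a' → l++,r--
[2,17] 'b'=='b' → l++,r--
[3,16] 'b'=='b' → l++,r--
[4,15] 'y'=='y' → l++,r--
[5,14] 'z'=='z' → l++,r--
[6,13] 'x'=='x' → l++,r--
[7,12] 'b'=='b' → l++,r--
[8,11] 'a'=='a' → l++,r--
[9,10] 'z'=='z' → l++,r--

10 moves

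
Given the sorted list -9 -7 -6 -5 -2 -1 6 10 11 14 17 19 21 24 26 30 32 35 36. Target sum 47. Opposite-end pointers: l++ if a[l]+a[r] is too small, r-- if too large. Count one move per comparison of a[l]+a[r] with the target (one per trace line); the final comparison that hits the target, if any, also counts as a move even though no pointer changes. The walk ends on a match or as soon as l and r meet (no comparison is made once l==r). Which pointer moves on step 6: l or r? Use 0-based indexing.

[0,18] -9+36=27 <47 → l++
[1,18] -7+36=29 <47 → l++
[2,18] -6+36=30 <47 → l++
[3,18] -5+36=31 <47 → l++
[4,18] -2+36=34 <47 → l++
[5,18] -1+36=35 <47 → l++

l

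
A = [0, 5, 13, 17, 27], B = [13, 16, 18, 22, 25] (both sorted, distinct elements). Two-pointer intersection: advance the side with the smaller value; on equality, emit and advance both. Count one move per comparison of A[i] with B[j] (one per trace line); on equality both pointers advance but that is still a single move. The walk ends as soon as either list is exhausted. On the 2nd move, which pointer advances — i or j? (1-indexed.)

[i=1,j=1] 0<13 → i++
[i=2,j=1] 5<13 → i++

i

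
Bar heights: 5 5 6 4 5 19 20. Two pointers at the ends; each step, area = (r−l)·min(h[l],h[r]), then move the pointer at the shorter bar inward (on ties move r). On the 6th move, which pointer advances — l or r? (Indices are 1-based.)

l=1 r=7: min(5,20)*6=30 best=30 *, l++
l=2 r=7: min(5,20)*5=25 best=30, l++
l=3 r=7: min(6,20)*4=24 best=30, l++
l=4 r=7: min(4,20)*3=12 best=30, l++
l=5 r=7: min(5,20)*2=10 best=30, l++
l=6 r=7: min(19,20)*1=19 best=30, l++

l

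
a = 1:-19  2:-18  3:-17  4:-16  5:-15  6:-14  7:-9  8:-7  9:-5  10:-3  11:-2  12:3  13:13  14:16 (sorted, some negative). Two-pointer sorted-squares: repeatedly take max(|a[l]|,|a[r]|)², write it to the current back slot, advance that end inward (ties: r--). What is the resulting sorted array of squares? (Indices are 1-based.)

[4, 9, 9, 25, 49, 81, 169, 196, 225, 256, 256, 289, 324, 361]

[1,14] |-19|>|16| out[14]=361 → l++
[2,14] |-18|>|16| out[13]=324 → l++
[3,14] |-17|>|16| out[12]=289 → l++
[4,14] |-16|<=|16| out[11]=256 → r--
[4,13] |-16|>|13| out[10]=256 → l++
[5,13] |-15|>|13| out[9]=225 → l++
[6,13] |-14|>|13| out[8]=196 → l++
[7,13] |-9|<=|13| out[7]=169 → r--
[7,12] |-9|>|3| out[6]=81 → l++
[8,12] |-7|>|3| out[5]=49 → l++
[9,12] |-5|>|3| out[4]=25 → l++
[10,12] |-3|<=|3| out[3]=9 → r--
[10,11] |-3|>|-2| out[2]=9 → l++
[11,11] |-2|<=|-2| out[1]=4 → r--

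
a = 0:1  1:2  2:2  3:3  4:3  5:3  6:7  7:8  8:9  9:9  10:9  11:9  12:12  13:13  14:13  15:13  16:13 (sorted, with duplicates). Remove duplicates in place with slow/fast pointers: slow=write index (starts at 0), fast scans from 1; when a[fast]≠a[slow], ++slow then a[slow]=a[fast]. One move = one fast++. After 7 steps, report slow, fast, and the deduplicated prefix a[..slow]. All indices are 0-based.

slow=0 fast=1: a[fast]=2≠a[slow]=1 write a[1]=2, slow++,fast++
slow=1 fast=2: a[fast]=2=a[slow] dup, fast++
slow=1 fast=3: a[fast]=3≠a[slow]=2 write a[2]=3, slow++,fast++
slow=2 fast=4: a[fast]=3=a[slow] dup, fast++
slow=2 fast=5: a[fast]=3=a[slow] dup, fast++
slow=2 fast=6: a[fast]=7≠a[slow]=3 write a[3]=7, slow++,fast++
slow=3 fast=7: a[fast]=8≠a[slow]=7 write a[4]=8, slow++,fast++

slow=4, fast=8, prefix=[1, 2, 3, 7, 8]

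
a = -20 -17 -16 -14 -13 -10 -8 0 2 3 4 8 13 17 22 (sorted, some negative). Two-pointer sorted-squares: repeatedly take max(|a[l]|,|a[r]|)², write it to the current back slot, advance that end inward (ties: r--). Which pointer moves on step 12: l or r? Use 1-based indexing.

r

[1,15] |-20|<=|22| out[15]=484 → r--
[1,14] |-20|>|17| out[14]=400 → l++
[2,14] |-17|<=|17| out[13]=289 → r--
[2,13] |-17|>|13| out[12]=289 → l++
[3,13] |-16|>|13| out[11]=256 → l++
[4,13] |-14|>|13| out[10]=196 → l++
[5,13] |-13|<=|13| out[9]=169 → r--
[5,12] |-13|>|8| out[8]=169 → l++
[6,12] |-10|>|8| out[7]=100 → l++
[7,12] |-8|<=|8| out[6]=64 → r--
[7,11] |-8|>|4| out[5]=64 → l++
[8,11] |0|<=|4| out[4]=16 → r--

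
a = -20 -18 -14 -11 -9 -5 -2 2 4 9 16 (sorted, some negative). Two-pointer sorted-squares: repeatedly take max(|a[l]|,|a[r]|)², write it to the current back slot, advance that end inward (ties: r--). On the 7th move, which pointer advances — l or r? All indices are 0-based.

l

[0,10] |-20|>|16| out[10]=400 → l++
[1,10] |-18|>|16| out[9]=324 → l++
[2,10] |-14|<=|16| out[8]=256 → r--
[2,9] |-14|>|9| out[7]=196 → l++
[3,9] |-11|>|9| out[6]=121 → l++
[4,9] |-9|<=|9| out[5]=81 → r--
[4,8] |-9|>|4| out[4]=81 → l++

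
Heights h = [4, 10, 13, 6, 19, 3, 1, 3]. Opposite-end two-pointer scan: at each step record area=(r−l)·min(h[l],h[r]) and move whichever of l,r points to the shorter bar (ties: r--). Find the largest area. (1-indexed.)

max area = 30

[1,8] min(4,3)*7=21 best=21 * → r--
[1,7] min(4,1)*6=6 best=21 → r--
[1,6] min(4,3)*5=15 best=21 → r--
[1,5] min(4,19)*4=16 best=21 → l++
[2,5] min(10,19)*3=30 best=30 * → l++
[3,5] min(13,19)*2=26 best=30 → l++
[4,5] min(6,19)*1=6 best=30 → l++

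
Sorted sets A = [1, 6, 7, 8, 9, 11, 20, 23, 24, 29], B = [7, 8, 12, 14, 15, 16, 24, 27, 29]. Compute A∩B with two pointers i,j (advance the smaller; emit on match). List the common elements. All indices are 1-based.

[i=1,j=1] 1<7 → i++
[i=2,j=1] 6<7 → i++
[i=3,j=1] 7==7 emit → i++,j++
[i=4,j=2] 8==8 emit → i++,j++
[i=5,j=3] 9<12 → i++
[i=6,j=3] 11<12 → i++
[i=7,j=3] 20>12 → j++
[i=7,j=4] 20>14 → j++
[i=7,j=5] 20>15 → j++
[i=7,j=6] 20>16 → j++
[i=7,j=7] 20<24 → i++
[i=8,j=7] 23<24 → i++
[i=9,j=7] 24==24 emit → i++,j++
[i=10,j=8] 29>27 → j++
[i=10,j=9] 29==29 emit → i++,j++

intersection = [7, 8, 24, 29]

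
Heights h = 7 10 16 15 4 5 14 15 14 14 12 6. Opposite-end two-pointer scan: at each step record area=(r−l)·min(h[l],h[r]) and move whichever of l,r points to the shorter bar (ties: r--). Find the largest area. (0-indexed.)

max area = 98

l=0 r=11: min(7,6)*11=66 best=66 *, r--
l=0 r=10: min(7,12)*10=70 best=70 *, l++
l=1 r=10: min(10,12)*9=90 best=90 *, l++
l=2 r=10: min(16,12)*8=96 best=96 *, r--
l=2 r=9: min(16,14)*7=98 best=98 *, r--
l=2 r=8: min(16,14)*6=84 best=98, r--
l=2 r=7: min(16,15)*5=75 best=98, r--
l=2 r=6: min(16,14)*4=56 best=98, r--
l=2 r=5: min(16,5)*3=15 best=98, r--
l=2 r=4: min(16,4)*2=8 best=98, r--
l=2 r=3: min(16,15)*1=15 best=98, r--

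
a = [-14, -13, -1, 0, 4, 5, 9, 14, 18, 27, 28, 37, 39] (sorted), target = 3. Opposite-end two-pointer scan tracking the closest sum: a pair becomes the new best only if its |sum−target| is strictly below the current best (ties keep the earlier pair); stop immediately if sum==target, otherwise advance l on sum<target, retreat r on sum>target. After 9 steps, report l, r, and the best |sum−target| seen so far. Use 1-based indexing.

l=3, r=6, best |Δ|=1

[1,13] -14+39=25 d=22 * → r--
[1,12] -14+37=23 d=20 * → r--
[1,11] -14+28=14 d=11 * → r--
[1,10] -14+27=13 d=10 * → r--
[1,9] -14+18=4 d=1 * → r--
[1,8] -14+14=0 d=3 → l++
[2,8] -13+14=1 d=2 → l++
[3,8] -1+14=13 d=10 → r--
[3,7] -1+9=8 d=5 → r--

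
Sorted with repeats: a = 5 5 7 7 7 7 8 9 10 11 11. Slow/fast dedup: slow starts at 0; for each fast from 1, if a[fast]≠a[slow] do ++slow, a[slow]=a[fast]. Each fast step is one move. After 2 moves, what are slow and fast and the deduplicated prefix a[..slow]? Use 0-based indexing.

slow=0 fast=1: a[fast]=5=a[slow] dup, fast++
slow=0 fast=2: a[fast]=7≠a[slow]=5 write a[1]=7, slow++,fast++

slow=1, fast=3, prefix=[5, 7]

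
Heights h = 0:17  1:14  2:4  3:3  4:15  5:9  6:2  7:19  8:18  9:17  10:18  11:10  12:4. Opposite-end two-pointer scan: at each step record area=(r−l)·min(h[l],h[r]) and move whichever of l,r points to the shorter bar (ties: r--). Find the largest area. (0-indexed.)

max area = 170

[0,12] min(17,4)*12=48 best=48 * → r--
[0,11] min(17,10)*11=110 best=110 * → r--
[0,10] min(17,18)*10=170 best=170 * → l++
[1,10] min(14,18)*9=126 best=170 → l++
[2,10] min(4,18)*8=32 best=170 → l++
[3,10] min(3,18)*7=21 best=170 → l++
[4,10] min(15,18)*6=90 best=170 → l++
[5,10] min(9,18)*5=45 best=170 → l++
[6,10] min(2,18)*4=8 best=170 → l++
[7,10] min(19,18)*3=54 best=170 → r--
[7,9] min(19,17)*2=34 best=170 → r--
[7,8] min(19,18)*1=18 best=170 → r--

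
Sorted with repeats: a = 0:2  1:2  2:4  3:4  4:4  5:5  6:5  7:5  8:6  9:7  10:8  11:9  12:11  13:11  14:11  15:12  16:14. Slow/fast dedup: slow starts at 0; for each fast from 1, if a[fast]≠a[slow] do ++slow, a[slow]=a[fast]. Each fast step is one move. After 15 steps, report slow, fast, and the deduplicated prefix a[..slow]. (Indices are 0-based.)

slow=8, fast=16, prefix=[2, 4, 5, 6, 7, 8, 9, 11, 12]

(s=0,f=1) a[fast]=2=a[slow] dup → fast++
(s=0,f=2) a[fast]=4≠a[slow]=2 write a[1]=4 → slow++,fast++
(s=1,f=3) a[fast]=4=a[slow] dup → fast++
(s=1,f=4) a[fast]=4=a[slow] dup → fast++
(s=1,f=5) a[fast]=5≠a[slow]=4 write a[2]=5 → slow++,fast++
(s=2,f=6) a[fast]=5=a[slow] dup → fast++
(s=2,f=7) a[fast]=5=a[slow] dup → fast++
(s=2,f=8) a[fast]=6≠a[slow]=5 write a[3]=6 → slow++,fast++
(s=3,f=9) a[fast]=7≠a[slow]=6 write a[4]=7 → slow++,fast++
(s=4,f=10) a[fast]=8≠a[slow]=7 write a[5]=8 → slow++,fast++
(s=5,f=11) a[fast]=9≠a[slow]=8 write a[6]=9 → slow++,fast++
(s=6,f=12) a[fast]=11≠a[slow]=9 write a[7]=11 → slow++,fast++
(s=7,f=13) a[fast]=11=a[slow] dup → fast++
(s=7,f=14) a[fast]=11=a[slow] dup → fast++
(s=7,f=15) a[fast]=12≠a[slow]=11 write a[8]=12 → slow++,fast++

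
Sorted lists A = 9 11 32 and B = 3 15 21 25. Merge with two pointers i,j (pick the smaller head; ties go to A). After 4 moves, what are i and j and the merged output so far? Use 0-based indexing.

[i=0,j=0] A[i]=9>B[j]=3 take 3 → j++
[i=0,j=1] A[i]=9<=B[j]=15 take 9 → i++
[i=1,j=1] A[i]=11<=B[j]=15 take 11 → i++
[i=2,j=1] A[i]=32>B[j]=15 take 15 → j++

i=2, j=2, merged so far=[3, 9, 11, 15]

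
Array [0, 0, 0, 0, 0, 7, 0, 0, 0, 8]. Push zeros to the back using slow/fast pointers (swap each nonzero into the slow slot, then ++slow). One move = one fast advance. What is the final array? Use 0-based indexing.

slow=0 fast=0: a[fast]=0, fast++
slow=0 fast=1: a[fast]=0, fast++
slow=0 fast=2: a[fast]=0, fast++
slow=0 fast=3: a[fast]=0, fast++
slow=0 fast=4: a[fast]=0, fast++
slow=0 fast=5: a[fast]=7≠0 swap→a[0]=7, slow++,fast++
slow=1 fast=6: a[fast]=0, fast++
slow=1 fast=7: a[fast]=0, fast++
slow=1 fast=8: a[fast]=0, fast++
slow=1 fast=9: a[fast]=8≠0 swap→a[1]=8, slow++,fast++

[7, 8, 0, 0, 0, 0, 0, 0, 0, 0]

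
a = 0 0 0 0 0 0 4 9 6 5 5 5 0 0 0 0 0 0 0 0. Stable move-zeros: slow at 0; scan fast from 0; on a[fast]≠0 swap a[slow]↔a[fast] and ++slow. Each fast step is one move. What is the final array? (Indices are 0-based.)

(s=0,f=0) a[fast]=0 → fast++
(s=0,f=1) a[fast]=0 → fast++
(s=0,f=2) a[fast]=0 → fast++
(s=0,f=3) a[fast]=0 → fast++
(s=0,f=4) a[fast]=0 → fast++
(s=0,f=5) a[fast]=0 → fast++
(s=0,f=6) a[fast]=4≠0 swap→a[0]=4 → slow++,fast++
(s=1,f=7) a[fast]=9≠0 swap→a[1]=9 → slow++,fast++
(s=2,f=8) a[fast]=6≠0 swap→a[2]=6 → slow++,fast++
(s=3,f=9) a[fast]=5≠0 swap→a[3]=5 → slow++,fast++
(s=4,f=10) a[fast]=5≠0 swap→a[4]=5 → slow++,fast++
(s=5,f=11) a[fast]=5≠0 swap→a[5]=5 → slow++,fast++
(s=6,f=12) a[fast]=0 → fast++
(s=6,f=13) a[fast]=0 → fast++
(s=6,f=14) a[fast]=0 → fast++
(s=6,f=15) a[fast]=0 → fast++
(s=6,f=16) a[fast]=0 → fast++
(s=6,f=17) a[fast]=0 → fast++
(s=6,f=18) a[fast]=0 → fast++
(s=6,f=19) a[fast]=0 → fast++

[4, 9, 6, 5, 5, 5, 0, 0, 0, 0, 0, 0, 0, 0, 0, 0, 0, 0, 0, 0]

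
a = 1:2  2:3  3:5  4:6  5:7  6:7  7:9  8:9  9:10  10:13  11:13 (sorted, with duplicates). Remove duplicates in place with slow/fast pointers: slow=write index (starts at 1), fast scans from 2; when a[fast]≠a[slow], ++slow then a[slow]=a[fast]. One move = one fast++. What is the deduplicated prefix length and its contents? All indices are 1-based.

slow=1 fast=2: a[fast]=3≠a[slow]=2 write a[2]=3, slow++,fast++
slow=2 fast=3: a[fast]=5≠a[slow]=3 write a[3]=5, slow++,fast++
slow=3 fast=4: a[fast]=6≠a[slow]=5 write a[4]=6, slow++,fast++
slow=4 fast=5: a[fast]=7≠a[slow]=6 write a[5]=7, slow++,fast++
slow=5 fast=6: a[fast]=7=a[slow] dup, fast++
slow=5 fast=7: a[fast]=9≠a[slow]=7 write a[6]=9, slow++,fast++
slow=6 fast=8: a[fast]=9=a[slow] dup, fast++
slow=6 fast=9: a[fast]=10≠a[slow]=9 write a[7]=10, slow++,fast++
slow=7 fast=10: a[fast]=13≠a[slow]=10 write a[8]=13, slow++,fast++
slow=8 fast=11: a[fast]=13=a[slow] dup, fast++

length 8; prefix = [2, 3, 5, 6, 7, 9, 10, 13]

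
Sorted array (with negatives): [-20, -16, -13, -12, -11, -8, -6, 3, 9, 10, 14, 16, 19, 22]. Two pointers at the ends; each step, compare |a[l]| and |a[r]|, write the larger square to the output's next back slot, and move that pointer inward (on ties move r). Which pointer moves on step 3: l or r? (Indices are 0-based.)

r

l=0 r=13: |-20|<=|22| out[13]=484, r--
l=0 r=12: |-20|>|19| out[12]=400, l++
l=1 r=12: |-16|<=|19| out[11]=361, r--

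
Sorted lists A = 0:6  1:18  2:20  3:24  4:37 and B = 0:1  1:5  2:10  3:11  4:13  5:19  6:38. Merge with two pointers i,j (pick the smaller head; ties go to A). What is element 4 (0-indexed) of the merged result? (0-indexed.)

i=0 j=0: A[i]=6>B[j]=1 take 1, j++
i=0 j=1: A[i]=6>B[j]=5 take 5, j++
i=0 j=2: A[i]=6<=B[j]=10 take 6, i++
i=1 j=2: A[i]=18>B[j]=10 take 10, j++
i=1 j=3: A[i]=18>B[j]=11 take 11, j++
i=1 j=4: A[i]=18>B[j]=13 take 13, j++
i=1 j=5: A[i]=18<=B[j]=19 take 18, i++
i=2 j=5: A[i]=20>B[j]=19 take 19, j++
i=2 j=6: A[i]=20<=B[j]=38 take 20, i++
i=3 j=6: A[i]=24<=B[j]=38 take 24, i++
i=4 j=6: A[i]=37<=B[j]=38 take 37, i++
i=5 j=6: A done, take B[j]=38, j++

merged[4] = 11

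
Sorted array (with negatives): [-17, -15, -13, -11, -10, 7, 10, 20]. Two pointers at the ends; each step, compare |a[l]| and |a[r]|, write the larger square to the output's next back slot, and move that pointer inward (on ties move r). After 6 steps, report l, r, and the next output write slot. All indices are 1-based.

[1,8] |-17|<=|20| out[8]=400 → r--
[1,7] |-17|>|10| out[7]=289 → l++
[2,7] |-15|>|10| out[6]=225 → l++
[3,7] |-13|>|10| out[5]=169 → l++
[4,7] |-11|>|10| out[4]=121 → l++
[5,7] |-10|<=|10| out[3]=100 → r--

l=5, r=6, next write slot=2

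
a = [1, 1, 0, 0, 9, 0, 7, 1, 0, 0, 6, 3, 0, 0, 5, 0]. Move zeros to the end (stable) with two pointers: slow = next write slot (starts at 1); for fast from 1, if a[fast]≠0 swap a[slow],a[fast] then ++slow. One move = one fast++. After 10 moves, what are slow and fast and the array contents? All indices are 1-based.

slow=6, fast=11, a=[1, 1, 9, 7, 1, 0, 0, 0, 0, 0, 6, 3, 0, 0, 5, 0]

slow=1 fast=1: a[fast]=1≠0 swap→a[1]=1, slow++,fast++
slow=2 fast=2: a[fast]=1≠0 swap→a[2]=1, slow++,fast++
slow=3 fast=3: a[fast]=0, fast++
slow=3 fast=4: a[fast]=0, fast++
slow=3 fast=5: a[fast]=9≠0 swap→a[3]=9, slow++,fast++
slow=4 fast=6: a[fast]=0, fast++
slow=4 fast=7: a[fast]=7≠0 swap→a[4]=7, slow++,fast++
slow=5 fast=8: a[fast]=1≠0 swap→a[5]=1, slow++,fast++
slow=6 fast=9: a[fast]=0, fast++
slow=6 fast=10: a[fast]=0, fast++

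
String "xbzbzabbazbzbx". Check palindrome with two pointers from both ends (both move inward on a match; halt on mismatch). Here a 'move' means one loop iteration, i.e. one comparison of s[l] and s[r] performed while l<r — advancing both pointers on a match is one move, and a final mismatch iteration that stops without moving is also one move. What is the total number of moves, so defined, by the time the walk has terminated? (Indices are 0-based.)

7 moves

l=0 r=13: 'x'=='x', l++,r--
l=1 r=12: 'b'=='b', l++,r--
l=2 r=11: 'z'=='z', l++,r--
l=3 r=10: 'b'=='b', l++,r--
l=4 r=9: 'z'=='z', l++,r--
l=5 r=8: 'a'=='a', l++,r--
l=6 r=7: 'b'=='b', l++,r--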